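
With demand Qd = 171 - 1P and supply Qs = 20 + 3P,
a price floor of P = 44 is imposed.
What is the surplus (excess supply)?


At P = 44:
Qd = 171 - 1*44 = 127
Qs = 20 + 3*44 = 152
Surplus = Qs - Qd = 152 - 127 = 25

25


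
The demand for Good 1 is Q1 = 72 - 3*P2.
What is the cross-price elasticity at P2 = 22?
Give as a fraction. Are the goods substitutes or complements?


dQ1/dP2 = -3
At P2 = 22: Q1 = 72 - 3*22 = 6
Exy = (dQ1/dP2)(P2/Q1) = -3 * 22 / 6 = -11
Since Exy < 0, the goods are complements.

-11 (complements)


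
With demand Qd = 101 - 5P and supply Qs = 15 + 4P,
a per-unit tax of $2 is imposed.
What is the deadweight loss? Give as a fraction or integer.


Pre-tax equilibrium quantity: Q* = 479/9
Post-tax equilibrium quantity: Q_tax = 439/9
Reduction in quantity: Q* - Q_tax = 40/9
DWL = (1/2) * tax * (Q* - Q_tax)
DWL = (1/2) * 2 * 40/9 = 40/9

40/9


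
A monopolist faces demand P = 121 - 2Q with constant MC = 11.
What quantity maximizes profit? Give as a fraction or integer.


TR = P*Q = (121 - 2Q)Q = 121Q - 2Q^2
MR = dTR/dQ = 121 - 4Q
Set MR = MC:
121 - 4Q = 11
110 = 4Q
Q* = 110/4 = 55/2

55/2


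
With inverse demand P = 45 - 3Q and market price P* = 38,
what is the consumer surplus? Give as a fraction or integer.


Maximum willingness to pay (at Q=0): P_max = 45
Quantity demanded at P* = 38:
Q* = (45 - 38)/3 = 7/3
CS = (1/2) * Q* * (P_max - P*)
CS = (1/2) * 7/3 * (45 - 38)
CS = (1/2) * 7/3 * 7 = 49/6

49/6


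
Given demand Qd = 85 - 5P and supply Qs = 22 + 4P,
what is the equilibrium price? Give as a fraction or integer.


At equilibrium, Qd = Qs.
85 - 5P = 22 + 4P
85 - 22 = 5P + 4P
63 = 9P
P* = 63/9 = 7

7


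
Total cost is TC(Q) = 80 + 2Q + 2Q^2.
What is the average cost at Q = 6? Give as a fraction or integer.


TC(6) = 80 + 2*6 + 2*6^2
TC(6) = 80 + 12 + 72 = 164
AC = TC/Q = 164/6 = 82/3

82/3


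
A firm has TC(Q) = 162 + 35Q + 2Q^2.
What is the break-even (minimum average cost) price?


AC(Q) = 162/Q + 35 + 2Q
To minimize: dAC/dQ = -162/Q^2 + 2 = 0
Q^2 = 162/2 = 81
Q* = 9
Min AC = 162/9 + 35 + 2*9
Min AC = 18 + 35 + 18 = 71

71


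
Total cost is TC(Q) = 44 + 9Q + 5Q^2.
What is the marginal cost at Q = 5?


MC = dTC/dQ = 9 + 2*5*Q
At Q = 5:
MC = 9 + 10*5
MC = 9 + 50 = 59

59


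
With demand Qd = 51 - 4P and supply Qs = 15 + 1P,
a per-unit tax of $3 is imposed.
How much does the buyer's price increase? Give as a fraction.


With a per-unit tax, the buyer's price increase depends on relative slopes.
Supply slope: d = 1, Demand slope: b = 4
Buyer's price increase = d * tax / (b + d)
= 1 * 3 / (4 + 1)
= 3 / 5 = 3/5

3/5


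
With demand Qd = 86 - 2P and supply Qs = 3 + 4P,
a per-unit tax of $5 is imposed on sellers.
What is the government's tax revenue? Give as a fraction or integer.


With tax on sellers, new supply: Qs' = 3 + 4(P - 5)
= 4P - 17
New equilibrium quantity:
Q_new = 155/3
Tax revenue = tax * Q_new = 5 * 155/3 = 775/3

775/3


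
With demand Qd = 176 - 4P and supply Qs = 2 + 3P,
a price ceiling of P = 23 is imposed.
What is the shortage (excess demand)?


At P = 23:
Qd = 176 - 4*23 = 84
Qs = 2 + 3*23 = 71
Shortage = Qd - Qs = 84 - 71 = 13

13


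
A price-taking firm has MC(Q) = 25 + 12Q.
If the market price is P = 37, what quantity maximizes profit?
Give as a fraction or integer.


In perfect competition, profit is maximized where P = MC.
37 = 25 + 12Q
12 = 12Q
Q* = 12/12 = 1

1


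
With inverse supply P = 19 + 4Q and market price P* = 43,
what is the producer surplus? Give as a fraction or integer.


Minimum supply price (at Q=0): P_min = 19
Quantity supplied at P* = 43:
Q* = (43 - 19)/4 = 6
PS = (1/2) * Q* * (P* - P_min)
PS = (1/2) * 6 * (43 - 19)
PS = (1/2) * 6 * 24 = 72

72


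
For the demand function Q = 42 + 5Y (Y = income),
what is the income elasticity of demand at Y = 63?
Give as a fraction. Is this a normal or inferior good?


dQ/dY = 5
At Y = 63: Q = 42 + 5*63 = 357
Ey = (dQ/dY)(Y/Q) = 5 * 63 / 357 = 15/17
Since Ey > 0, this is a normal good.

15/17 (normal good)


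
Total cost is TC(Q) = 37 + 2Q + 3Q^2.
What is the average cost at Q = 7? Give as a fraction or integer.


TC(7) = 37 + 2*7 + 3*7^2
TC(7) = 37 + 14 + 147 = 198
AC = TC/Q = 198/7 = 198/7

198/7


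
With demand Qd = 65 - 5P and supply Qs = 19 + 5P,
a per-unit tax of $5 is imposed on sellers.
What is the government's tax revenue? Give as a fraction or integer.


With tax on sellers, new supply: Qs' = 19 + 5(P - 5)
= 5P - 6
New equilibrium quantity:
Q_new = 59/2
Tax revenue = tax * Q_new = 5 * 59/2 = 295/2

295/2


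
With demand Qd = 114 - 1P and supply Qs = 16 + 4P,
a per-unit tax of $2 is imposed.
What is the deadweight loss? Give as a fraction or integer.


Pre-tax equilibrium quantity: Q* = 472/5
Post-tax equilibrium quantity: Q_tax = 464/5
Reduction in quantity: Q* - Q_tax = 8/5
DWL = (1/2) * tax * (Q* - Q_tax)
DWL = (1/2) * 2 * 8/5 = 8/5

8/5


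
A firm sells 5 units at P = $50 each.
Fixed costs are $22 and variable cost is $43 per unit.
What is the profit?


Total Revenue = P * Q = 50 * 5 = $250
Total Cost = FC + VC*Q = 22 + 43*5 = $237
Profit = TR - TC = 250 - 237 = $13

$13


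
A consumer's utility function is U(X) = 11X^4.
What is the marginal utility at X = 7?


MU = dU/dX = 11*4*X^(4-1)
MU = 44*X^3
At X = 7:
MU = 44 * 7^3
MU = 44 * 343 = 15092

15092


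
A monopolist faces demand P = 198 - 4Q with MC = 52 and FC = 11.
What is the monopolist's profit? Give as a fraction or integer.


MR = MC: 198 - 8Q = 52
Q* = 73/4
P* = 198 - 4*73/4 = 125
Profit = (P* - MC)*Q* - FC
= (125 - 52)*73/4 - 11
= 73*73/4 - 11
= 5329/4 - 11 = 5285/4

5285/4


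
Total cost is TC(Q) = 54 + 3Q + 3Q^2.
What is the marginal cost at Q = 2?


MC = dTC/dQ = 3 + 2*3*Q
At Q = 2:
MC = 3 + 6*2
MC = 3 + 12 = 15

15


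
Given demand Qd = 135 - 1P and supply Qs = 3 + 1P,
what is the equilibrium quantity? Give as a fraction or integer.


First find equilibrium price:
135 - 1P = 3 + 1P
P* = 132/2 = 66
Then substitute into demand:
Q* = 135 - 1 * 66 = 69

69


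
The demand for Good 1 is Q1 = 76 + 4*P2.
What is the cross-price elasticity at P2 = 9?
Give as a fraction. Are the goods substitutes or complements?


dQ1/dP2 = 4
At P2 = 9: Q1 = 76 + 4*9 = 112
Exy = (dQ1/dP2)(P2/Q1) = 4 * 9 / 112 = 9/28
Since Exy > 0, the goods are substitutes.

9/28 (substitutes)


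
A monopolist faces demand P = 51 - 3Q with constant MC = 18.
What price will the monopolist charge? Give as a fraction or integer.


MR = 51 - 6Q
Set MR = MC: 51 - 6Q = 18
Q* = 11/2
Substitute into demand:
P* = 51 - 3*11/2 = 69/2

69/2


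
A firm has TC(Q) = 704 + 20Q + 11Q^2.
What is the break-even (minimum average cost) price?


AC(Q) = 704/Q + 20 + 11Q
To minimize: dAC/dQ = -704/Q^2 + 11 = 0
Q^2 = 704/11 = 64
Q* = 8
Min AC = 704/8 + 20 + 11*8
Min AC = 88 + 20 + 88 = 196

196


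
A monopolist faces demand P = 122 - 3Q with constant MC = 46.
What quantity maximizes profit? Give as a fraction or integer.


TR = P*Q = (122 - 3Q)Q = 122Q - 3Q^2
MR = dTR/dQ = 122 - 6Q
Set MR = MC:
122 - 6Q = 46
76 = 6Q
Q* = 76/6 = 38/3

38/3


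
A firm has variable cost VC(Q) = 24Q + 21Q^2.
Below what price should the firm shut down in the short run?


AVC(Q) = VC(Q)/Q = 24 + 21Q
AVC is increasing in Q, so minimum AVC is at Q -> 0+.
Min AVC = 24
The firm should shut down if P < 24.

24


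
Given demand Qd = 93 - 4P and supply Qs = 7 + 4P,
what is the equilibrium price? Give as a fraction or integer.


At equilibrium, Qd = Qs.
93 - 4P = 7 + 4P
93 - 7 = 4P + 4P
86 = 8P
P* = 86/8 = 43/4

43/4


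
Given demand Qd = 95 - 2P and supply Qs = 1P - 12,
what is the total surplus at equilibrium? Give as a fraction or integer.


Find equilibrium: 95 - 2P = 1P - 12
95 + 12 = 3P
P* = 107/3 = 107/3
Q* = 1*107/3 - 12 = 71/3
Inverse demand: P = 95/2 - Q/2, so P_max = 95/2
Inverse supply: P = 12 + Q/1, so P_min = 12
CS = (1/2) * 71/3 * (95/2 - 107/3) = 5041/36
PS = (1/2) * 71/3 * (107/3 - 12) = 5041/18
TS = CS + PS = 5041/36 + 5041/18 = 5041/12

5041/12


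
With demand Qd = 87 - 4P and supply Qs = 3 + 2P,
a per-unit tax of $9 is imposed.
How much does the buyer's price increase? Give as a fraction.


With a per-unit tax, the buyer's price increase depends on relative slopes.
Supply slope: d = 2, Demand slope: b = 4
Buyer's price increase = d * tax / (b + d)
= 2 * 9 / (4 + 2)
= 18 / 6 = 3

3


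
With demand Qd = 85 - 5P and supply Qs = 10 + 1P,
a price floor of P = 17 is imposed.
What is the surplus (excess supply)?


At P = 17:
Qd = 85 - 5*17 = 0
Qs = 10 + 1*17 = 27
Surplus = Qs - Qd = 27 - 0 = 27

27


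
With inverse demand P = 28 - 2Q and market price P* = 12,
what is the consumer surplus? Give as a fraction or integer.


Maximum willingness to pay (at Q=0): P_max = 28
Quantity demanded at P* = 12:
Q* = (28 - 12)/2 = 8
CS = (1/2) * Q* * (P_max - P*)
CS = (1/2) * 8 * (28 - 12)
CS = (1/2) * 8 * 16 = 64

64


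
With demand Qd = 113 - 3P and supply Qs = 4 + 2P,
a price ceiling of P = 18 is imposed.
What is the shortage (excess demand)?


At P = 18:
Qd = 113 - 3*18 = 59
Qs = 4 + 2*18 = 40
Shortage = Qd - Qs = 59 - 40 = 19

19


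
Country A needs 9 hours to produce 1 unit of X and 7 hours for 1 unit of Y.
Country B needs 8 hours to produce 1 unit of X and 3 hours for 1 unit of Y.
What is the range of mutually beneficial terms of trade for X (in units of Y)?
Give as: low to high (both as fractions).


Opportunity cost of X for Country A = hours_X / hours_Y = 9/7 = 9/7 units of Y
Opportunity cost of X for Country B = hours_X / hours_Y = 8/3 = 8/3 units of Y
Terms of trade must be between the two opportunity costs.
Range: 9/7 to 8/3

9/7 to 8/3


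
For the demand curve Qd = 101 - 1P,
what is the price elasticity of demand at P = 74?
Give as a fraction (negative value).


dQ/dP = -1
At P = 74: Q = 101 - 1*74 = 27
E = (dQ/dP)(P/Q) = (-1)(74/27) = -74/27

-74/27


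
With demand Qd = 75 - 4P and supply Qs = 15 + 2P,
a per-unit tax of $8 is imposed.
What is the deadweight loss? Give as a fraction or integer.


Pre-tax equilibrium quantity: Q* = 35
Post-tax equilibrium quantity: Q_tax = 73/3
Reduction in quantity: Q* - Q_tax = 32/3
DWL = (1/2) * tax * (Q* - Q_tax)
DWL = (1/2) * 8 * 32/3 = 128/3

128/3


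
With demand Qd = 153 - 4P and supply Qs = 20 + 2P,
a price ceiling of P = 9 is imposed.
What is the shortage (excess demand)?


At P = 9:
Qd = 153 - 4*9 = 117
Qs = 20 + 2*9 = 38
Shortage = Qd - Qs = 117 - 38 = 79

79


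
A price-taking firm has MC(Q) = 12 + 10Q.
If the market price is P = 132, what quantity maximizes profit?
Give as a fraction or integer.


In perfect competition, profit is maximized where P = MC.
132 = 12 + 10Q
120 = 10Q
Q* = 120/10 = 12

12


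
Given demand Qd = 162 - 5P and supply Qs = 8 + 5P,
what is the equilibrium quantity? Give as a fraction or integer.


First find equilibrium price:
162 - 5P = 8 + 5P
P* = 154/10 = 77/5
Then substitute into demand:
Q* = 162 - 5 * 77/5 = 85

85


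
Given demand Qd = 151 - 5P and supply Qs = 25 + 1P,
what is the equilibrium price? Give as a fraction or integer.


At equilibrium, Qd = Qs.
151 - 5P = 25 + 1P
151 - 25 = 5P + 1P
126 = 6P
P* = 126/6 = 21

21


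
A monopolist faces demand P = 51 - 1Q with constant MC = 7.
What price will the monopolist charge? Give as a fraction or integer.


MR = 51 - 2Q
Set MR = MC: 51 - 2Q = 7
Q* = 22
Substitute into demand:
P* = 51 - 1*22 = 29

29


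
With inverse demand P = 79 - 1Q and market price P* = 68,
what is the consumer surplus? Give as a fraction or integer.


Maximum willingness to pay (at Q=0): P_max = 79
Quantity demanded at P* = 68:
Q* = (79 - 68)/1 = 11
CS = (1/2) * Q* * (P_max - P*)
CS = (1/2) * 11 * (79 - 68)
CS = (1/2) * 11 * 11 = 121/2

121/2


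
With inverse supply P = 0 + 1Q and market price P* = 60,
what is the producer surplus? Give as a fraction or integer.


Minimum supply price (at Q=0): P_min = 0
Quantity supplied at P* = 60:
Q* = (60 - 0)/1 = 60
PS = (1/2) * Q* * (P* - P_min)
PS = (1/2) * 60 * (60 - 0)
PS = (1/2) * 60 * 60 = 1800

1800


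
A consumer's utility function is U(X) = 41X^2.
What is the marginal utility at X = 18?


MU = dU/dX = 41*2*X^(2-1)
MU = 82*X^1
At X = 18:
MU = 82 * 18^1
MU = 82 * 18 = 1476

1476


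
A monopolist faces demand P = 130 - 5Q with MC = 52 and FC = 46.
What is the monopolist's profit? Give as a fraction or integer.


MR = MC: 130 - 10Q = 52
Q* = 39/5
P* = 130 - 5*39/5 = 91
Profit = (P* - MC)*Q* - FC
= (91 - 52)*39/5 - 46
= 39*39/5 - 46
= 1521/5 - 46 = 1291/5

1291/5


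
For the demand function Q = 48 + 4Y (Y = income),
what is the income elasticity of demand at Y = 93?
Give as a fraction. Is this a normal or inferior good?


dQ/dY = 4
At Y = 93: Q = 48 + 4*93 = 420
Ey = (dQ/dY)(Y/Q) = 4 * 93 / 420 = 31/35
Since Ey > 0, this is a normal good.

31/35 (normal good)


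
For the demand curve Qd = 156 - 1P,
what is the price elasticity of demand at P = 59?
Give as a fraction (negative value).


dQ/dP = -1
At P = 59: Q = 156 - 1*59 = 97
E = (dQ/dP)(P/Q) = (-1)(59/97) = -59/97

-59/97


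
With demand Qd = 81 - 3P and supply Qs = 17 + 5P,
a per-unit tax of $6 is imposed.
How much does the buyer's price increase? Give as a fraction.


With a per-unit tax, the buyer's price increase depends on relative slopes.
Supply slope: d = 5, Demand slope: b = 3
Buyer's price increase = d * tax / (b + d)
= 5 * 6 / (3 + 5)
= 30 / 8 = 15/4

15/4


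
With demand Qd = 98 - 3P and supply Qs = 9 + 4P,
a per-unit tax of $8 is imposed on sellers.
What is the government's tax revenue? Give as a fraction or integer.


With tax on sellers, new supply: Qs' = 9 + 4(P - 8)
= 4P - 23
New equilibrium quantity:
Q_new = 323/7
Tax revenue = tax * Q_new = 8 * 323/7 = 2584/7

2584/7


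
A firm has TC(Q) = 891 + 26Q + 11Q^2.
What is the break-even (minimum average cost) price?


AC(Q) = 891/Q + 26 + 11Q
To minimize: dAC/dQ = -891/Q^2 + 11 = 0
Q^2 = 891/11 = 81
Q* = 9
Min AC = 891/9 + 26 + 11*9
Min AC = 99 + 26 + 99 = 224

224


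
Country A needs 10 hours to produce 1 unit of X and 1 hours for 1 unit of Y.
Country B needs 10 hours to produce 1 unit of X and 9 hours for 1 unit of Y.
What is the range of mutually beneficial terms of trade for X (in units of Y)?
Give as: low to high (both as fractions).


Opportunity cost of X for Country A = hours_X / hours_Y = 10/1 = 10 units of Y
Opportunity cost of X for Country B = hours_X / hours_Y = 10/9 = 10/9 units of Y
Terms of trade must be between the two opportunity costs.
Range: 10/9 to 10

10/9 to 10


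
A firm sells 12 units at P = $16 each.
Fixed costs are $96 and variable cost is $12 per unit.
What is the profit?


Total Revenue = P * Q = 16 * 12 = $192
Total Cost = FC + VC*Q = 96 + 12*12 = $240
Profit = TR - TC = 192 - 240 = $-48

$-48


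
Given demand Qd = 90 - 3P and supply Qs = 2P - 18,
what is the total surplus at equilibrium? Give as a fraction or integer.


Find equilibrium: 90 - 3P = 2P - 18
90 + 18 = 5P
P* = 108/5 = 108/5
Q* = 2*108/5 - 18 = 126/5
Inverse demand: P = 30 - Q/3, so P_max = 30
Inverse supply: P = 9 + Q/2, so P_min = 9
CS = (1/2) * 126/5 * (30 - 108/5) = 2646/25
PS = (1/2) * 126/5 * (108/5 - 9) = 3969/25
TS = CS + PS = 2646/25 + 3969/25 = 1323/5

1323/5


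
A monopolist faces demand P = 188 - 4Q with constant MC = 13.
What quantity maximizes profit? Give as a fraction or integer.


TR = P*Q = (188 - 4Q)Q = 188Q - 4Q^2
MR = dTR/dQ = 188 - 8Q
Set MR = MC:
188 - 8Q = 13
175 = 8Q
Q* = 175/8 = 175/8

175/8


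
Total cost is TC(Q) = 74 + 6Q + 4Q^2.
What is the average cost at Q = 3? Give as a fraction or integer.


TC(3) = 74 + 6*3 + 4*3^2
TC(3) = 74 + 18 + 36 = 128
AC = TC/Q = 128/3 = 128/3

128/3


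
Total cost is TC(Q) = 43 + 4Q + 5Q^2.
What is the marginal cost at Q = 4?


MC = dTC/dQ = 4 + 2*5*Q
At Q = 4:
MC = 4 + 10*4
MC = 4 + 40 = 44

44


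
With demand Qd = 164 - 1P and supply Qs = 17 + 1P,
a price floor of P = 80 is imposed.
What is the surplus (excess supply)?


At P = 80:
Qd = 164 - 1*80 = 84
Qs = 17 + 1*80 = 97
Surplus = Qs - Qd = 97 - 84 = 13

13


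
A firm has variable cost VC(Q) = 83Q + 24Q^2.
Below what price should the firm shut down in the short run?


AVC(Q) = VC(Q)/Q = 83 + 24Q
AVC is increasing in Q, so minimum AVC is at Q -> 0+.
Min AVC = 83
The firm should shut down if P < 83.

83


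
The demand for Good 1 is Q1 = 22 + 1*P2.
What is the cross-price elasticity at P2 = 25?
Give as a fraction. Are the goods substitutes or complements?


dQ1/dP2 = 1
At P2 = 25: Q1 = 22 + 1*25 = 47
Exy = (dQ1/dP2)(P2/Q1) = 1 * 25 / 47 = 25/47
Since Exy > 0, the goods are substitutes.

25/47 (substitutes)


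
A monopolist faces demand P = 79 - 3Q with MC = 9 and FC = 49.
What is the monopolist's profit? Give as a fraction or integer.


MR = MC: 79 - 6Q = 9
Q* = 35/3
P* = 79 - 3*35/3 = 44
Profit = (P* - MC)*Q* - FC
= (44 - 9)*35/3 - 49
= 35*35/3 - 49
= 1225/3 - 49 = 1078/3

1078/3


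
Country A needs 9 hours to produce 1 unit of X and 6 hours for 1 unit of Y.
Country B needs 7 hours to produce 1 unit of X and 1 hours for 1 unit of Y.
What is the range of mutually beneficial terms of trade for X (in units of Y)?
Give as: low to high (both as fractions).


Opportunity cost of X for Country A = hours_X / hours_Y = 9/6 = 3/2 units of Y
Opportunity cost of X for Country B = hours_X / hours_Y = 7/1 = 7 units of Y
Terms of trade must be between the two opportunity costs.
Range: 3/2 to 7

3/2 to 7


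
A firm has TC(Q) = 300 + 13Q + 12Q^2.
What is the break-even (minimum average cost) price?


AC(Q) = 300/Q + 13 + 12Q
To minimize: dAC/dQ = -300/Q^2 + 12 = 0
Q^2 = 300/12 = 25
Q* = 5
Min AC = 300/5 + 13 + 12*5
Min AC = 60 + 13 + 60 = 133

133


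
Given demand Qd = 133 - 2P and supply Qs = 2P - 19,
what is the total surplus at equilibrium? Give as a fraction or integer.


Find equilibrium: 133 - 2P = 2P - 19
133 + 19 = 4P
P* = 152/4 = 38
Q* = 2*38 - 19 = 57
Inverse demand: P = 133/2 - Q/2, so P_max = 133/2
Inverse supply: P = 19/2 + Q/2, so P_min = 19/2
CS = (1/2) * 57 * (133/2 - 38) = 3249/4
PS = (1/2) * 57 * (38 - 19/2) = 3249/4
TS = CS + PS = 3249/4 + 3249/4 = 3249/2

3249/2


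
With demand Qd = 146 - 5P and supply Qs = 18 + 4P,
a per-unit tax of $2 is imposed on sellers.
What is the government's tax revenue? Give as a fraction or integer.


With tax on sellers, new supply: Qs' = 18 + 4(P - 2)
= 10 + 4P
New equilibrium quantity:
Q_new = 634/9
Tax revenue = tax * Q_new = 2 * 634/9 = 1268/9

1268/9


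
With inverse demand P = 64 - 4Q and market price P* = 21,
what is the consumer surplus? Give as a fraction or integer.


Maximum willingness to pay (at Q=0): P_max = 64
Quantity demanded at P* = 21:
Q* = (64 - 21)/4 = 43/4
CS = (1/2) * Q* * (P_max - P*)
CS = (1/2) * 43/4 * (64 - 21)
CS = (1/2) * 43/4 * 43 = 1849/8

1849/8


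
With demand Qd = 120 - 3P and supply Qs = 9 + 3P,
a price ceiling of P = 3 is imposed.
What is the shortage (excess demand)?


At P = 3:
Qd = 120 - 3*3 = 111
Qs = 9 + 3*3 = 18
Shortage = Qd - Qs = 111 - 18 = 93

93


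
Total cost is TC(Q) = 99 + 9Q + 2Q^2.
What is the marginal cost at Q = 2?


MC = dTC/dQ = 9 + 2*2*Q
At Q = 2:
MC = 9 + 4*2
MC = 9 + 8 = 17

17


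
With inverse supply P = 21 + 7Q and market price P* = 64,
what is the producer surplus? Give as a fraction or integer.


Minimum supply price (at Q=0): P_min = 21
Quantity supplied at P* = 64:
Q* = (64 - 21)/7 = 43/7
PS = (1/2) * Q* * (P* - P_min)
PS = (1/2) * 43/7 * (64 - 21)
PS = (1/2) * 43/7 * 43 = 1849/14

1849/14


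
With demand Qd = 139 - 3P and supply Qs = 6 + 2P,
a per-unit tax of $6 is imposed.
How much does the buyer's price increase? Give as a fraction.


With a per-unit tax, the buyer's price increase depends on relative slopes.
Supply slope: d = 2, Demand slope: b = 3
Buyer's price increase = d * tax / (b + d)
= 2 * 6 / (3 + 2)
= 12 / 5 = 12/5

12/5


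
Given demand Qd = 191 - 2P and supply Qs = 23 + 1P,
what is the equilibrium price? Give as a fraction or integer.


At equilibrium, Qd = Qs.
191 - 2P = 23 + 1P
191 - 23 = 2P + 1P
168 = 3P
P* = 168/3 = 56

56


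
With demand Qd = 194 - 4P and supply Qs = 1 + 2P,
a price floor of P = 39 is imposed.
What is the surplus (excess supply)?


At P = 39:
Qd = 194 - 4*39 = 38
Qs = 1 + 2*39 = 79
Surplus = Qs - Qd = 79 - 38 = 41

41


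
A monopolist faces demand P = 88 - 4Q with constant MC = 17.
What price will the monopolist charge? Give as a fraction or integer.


MR = 88 - 8Q
Set MR = MC: 88 - 8Q = 17
Q* = 71/8
Substitute into demand:
P* = 88 - 4*71/8 = 105/2

105/2


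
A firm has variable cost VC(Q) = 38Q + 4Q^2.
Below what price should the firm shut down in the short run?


AVC(Q) = VC(Q)/Q = 38 + 4Q
AVC is increasing in Q, so minimum AVC is at Q -> 0+.
Min AVC = 38
The firm should shut down if P < 38.

38


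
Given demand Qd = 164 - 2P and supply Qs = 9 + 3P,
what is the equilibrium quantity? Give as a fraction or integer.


First find equilibrium price:
164 - 2P = 9 + 3P
P* = 155/5 = 31
Then substitute into demand:
Q* = 164 - 2 * 31 = 102

102


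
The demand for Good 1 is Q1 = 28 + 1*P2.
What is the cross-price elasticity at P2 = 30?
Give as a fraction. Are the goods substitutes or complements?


dQ1/dP2 = 1
At P2 = 30: Q1 = 28 + 1*30 = 58
Exy = (dQ1/dP2)(P2/Q1) = 1 * 30 / 58 = 15/29
Since Exy > 0, the goods are substitutes.

15/29 (substitutes)


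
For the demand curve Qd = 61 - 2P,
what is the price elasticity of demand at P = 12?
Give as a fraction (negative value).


dQ/dP = -2
At P = 12: Q = 61 - 2*12 = 37
E = (dQ/dP)(P/Q) = (-2)(12/37) = -24/37

-24/37


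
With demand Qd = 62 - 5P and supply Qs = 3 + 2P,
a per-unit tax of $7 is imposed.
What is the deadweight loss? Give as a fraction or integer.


Pre-tax equilibrium quantity: Q* = 139/7
Post-tax equilibrium quantity: Q_tax = 69/7
Reduction in quantity: Q* - Q_tax = 10
DWL = (1/2) * tax * (Q* - Q_tax)
DWL = (1/2) * 7 * 10 = 35

35


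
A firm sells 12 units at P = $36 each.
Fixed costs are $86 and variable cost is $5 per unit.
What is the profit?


Total Revenue = P * Q = 36 * 12 = $432
Total Cost = FC + VC*Q = 86 + 5*12 = $146
Profit = TR - TC = 432 - 146 = $286

$286


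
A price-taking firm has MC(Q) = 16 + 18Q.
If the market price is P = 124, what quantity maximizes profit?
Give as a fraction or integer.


In perfect competition, profit is maximized where P = MC.
124 = 16 + 18Q
108 = 18Q
Q* = 108/18 = 6

6


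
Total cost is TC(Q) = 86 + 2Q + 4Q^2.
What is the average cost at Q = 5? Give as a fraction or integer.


TC(5) = 86 + 2*5 + 4*5^2
TC(5) = 86 + 10 + 100 = 196
AC = TC/Q = 196/5 = 196/5

196/5


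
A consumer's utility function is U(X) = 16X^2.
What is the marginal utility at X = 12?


MU = dU/dX = 16*2*X^(2-1)
MU = 32*X^1
At X = 12:
MU = 32 * 12^1
MU = 32 * 12 = 384

384


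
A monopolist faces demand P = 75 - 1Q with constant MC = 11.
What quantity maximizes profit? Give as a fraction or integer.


TR = P*Q = (75 - 1Q)Q = 75Q - 1Q^2
MR = dTR/dQ = 75 - 2Q
Set MR = MC:
75 - 2Q = 11
64 = 2Q
Q* = 64/2 = 32

32


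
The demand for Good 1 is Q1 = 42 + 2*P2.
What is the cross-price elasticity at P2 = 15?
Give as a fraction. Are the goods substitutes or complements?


dQ1/dP2 = 2
At P2 = 15: Q1 = 42 + 2*15 = 72
Exy = (dQ1/dP2)(P2/Q1) = 2 * 15 / 72 = 5/12
Since Exy > 0, the goods are substitutes.

5/12 (substitutes)


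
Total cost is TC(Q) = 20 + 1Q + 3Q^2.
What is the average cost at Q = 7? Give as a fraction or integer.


TC(7) = 20 + 1*7 + 3*7^2
TC(7) = 20 + 7 + 147 = 174
AC = TC/Q = 174/7 = 174/7

174/7


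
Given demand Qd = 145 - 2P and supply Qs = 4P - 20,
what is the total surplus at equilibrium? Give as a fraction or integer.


Find equilibrium: 145 - 2P = 4P - 20
145 + 20 = 6P
P* = 165/6 = 55/2
Q* = 4*55/2 - 20 = 90
Inverse demand: P = 145/2 - Q/2, so P_max = 145/2
Inverse supply: P = 5 + Q/4, so P_min = 5
CS = (1/2) * 90 * (145/2 - 55/2) = 2025
PS = (1/2) * 90 * (55/2 - 5) = 2025/2
TS = CS + PS = 2025 + 2025/2 = 6075/2

6075/2


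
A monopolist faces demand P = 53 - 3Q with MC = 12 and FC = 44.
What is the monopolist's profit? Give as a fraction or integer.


MR = MC: 53 - 6Q = 12
Q* = 41/6
P* = 53 - 3*41/6 = 65/2
Profit = (P* - MC)*Q* - FC
= (65/2 - 12)*41/6 - 44
= 41/2*41/6 - 44
= 1681/12 - 44 = 1153/12

1153/12


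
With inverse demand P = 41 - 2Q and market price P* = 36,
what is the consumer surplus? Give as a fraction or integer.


Maximum willingness to pay (at Q=0): P_max = 41
Quantity demanded at P* = 36:
Q* = (41 - 36)/2 = 5/2
CS = (1/2) * Q* * (P_max - P*)
CS = (1/2) * 5/2 * (41 - 36)
CS = (1/2) * 5/2 * 5 = 25/4

25/4


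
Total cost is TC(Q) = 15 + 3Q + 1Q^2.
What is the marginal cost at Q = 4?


MC = dTC/dQ = 3 + 2*1*Q
At Q = 4:
MC = 3 + 2*4
MC = 3 + 8 = 11

11


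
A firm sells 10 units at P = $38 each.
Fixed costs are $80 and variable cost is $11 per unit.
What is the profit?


Total Revenue = P * Q = 38 * 10 = $380
Total Cost = FC + VC*Q = 80 + 11*10 = $190
Profit = TR - TC = 380 - 190 = $190

$190


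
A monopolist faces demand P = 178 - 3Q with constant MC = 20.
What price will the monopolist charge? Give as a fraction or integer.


MR = 178 - 6Q
Set MR = MC: 178 - 6Q = 20
Q* = 79/3
Substitute into demand:
P* = 178 - 3*79/3 = 99

99


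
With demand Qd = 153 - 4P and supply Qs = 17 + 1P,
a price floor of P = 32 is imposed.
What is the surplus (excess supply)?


At P = 32:
Qd = 153 - 4*32 = 25
Qs = 17 + 1*32 = 49
Surplus = Qs - Qd = 49 - 25 = 24

24


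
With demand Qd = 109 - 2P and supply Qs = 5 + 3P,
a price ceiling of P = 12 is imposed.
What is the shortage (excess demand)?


At P = 12:
Qd = 109 - 2*12 = 85
Qs = 5 + 3*12 = 41
Shortage = Qd - Qs = 85 - 41 = 44

44


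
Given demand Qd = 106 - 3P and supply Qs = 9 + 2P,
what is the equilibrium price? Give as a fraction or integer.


At equilibrium, Qd = Qs.
106 - 3P = 9 + 2P
106 - 9 = 3P + 2P
97 = 5P
P* = 97/5 = 97/5

97/5


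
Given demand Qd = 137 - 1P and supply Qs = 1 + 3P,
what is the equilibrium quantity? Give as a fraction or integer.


First find equilibrium price:
137 - 1P = 1 + 3P
P* = 136/4 = 34
Then substitute into demand:
Q* = 137 - 1 * 34 = 103

103


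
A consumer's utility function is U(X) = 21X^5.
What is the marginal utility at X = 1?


MU = dU/dX = 21*5*X^(5-1)
MU = 105*X^4
At X = 1:
MU = 105 * 1^4
MU = 105 * 1 = 105

105


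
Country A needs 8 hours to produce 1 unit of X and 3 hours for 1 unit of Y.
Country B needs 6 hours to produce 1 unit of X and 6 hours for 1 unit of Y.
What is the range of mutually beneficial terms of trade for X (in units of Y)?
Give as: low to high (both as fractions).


Opportunity cost of X for Country A = hours_X / hours_Y = 8/3 = 8/3 units of Y
Opportunity cost of X for Country B = hours_X / hours_Y = 6/6 = 1 units of Y
Terms of trade must be between the two opportunity costs.
Range: 1 to 8/3

1 to 8/3


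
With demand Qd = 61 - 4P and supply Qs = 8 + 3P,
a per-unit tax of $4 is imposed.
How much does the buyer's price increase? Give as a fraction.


With a per-unit tax, the buyer's price increase depends on relative slopes.
Supply slope: d = 3, Demand slope: b = 4
Buyer's price increase = d * tax / (b + d)
= 3 * 4 / (4 + 3)
= 12 / 7 = 12/7

12/7


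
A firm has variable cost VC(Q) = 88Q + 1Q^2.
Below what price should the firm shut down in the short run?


AVC(Q) = VC(Q)/Q = 88 + 1Q
AVC is increasing in Q, so minimum AVC is at Q -> 0+.
Min AVC = 88
The firm should shut down if P < 88.

88


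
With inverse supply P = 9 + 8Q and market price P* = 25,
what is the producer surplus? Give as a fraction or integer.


Minimum supply price (at Q=0): P_min = 9
Quantity supplied at P* = 25:
Q* = (25 - 9)/8 = 2
PS = (1/2) * Q* * (P* - P_min)
PS = (1/2) * 2 * (25 - 9)
PS = (1/2) * 2 * 16 = 16

16


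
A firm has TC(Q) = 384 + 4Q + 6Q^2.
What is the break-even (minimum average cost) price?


AC(Q) = 384/Q + 4 + 6Q
To minimize: dAC/dQ = -384/Q^2 + 6 = 0
Q^2 = 384/6 = 64
Q* = 8
Min AC = 384/8 + 4 + 6*8
Min AC = 48 + 4 + 48 = 100

100


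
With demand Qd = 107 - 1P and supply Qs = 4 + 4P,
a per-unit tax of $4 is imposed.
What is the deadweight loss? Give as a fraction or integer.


Pre-tax equilibrium quantity: Q* = 432/5
Post-tax equilibrium quantity: Q_tax = 416/5
Reduction in quantity: Q* - Q_tax = 16/5
DWL = (1/2) * tax * (Q* - Q_tax)
DWL = (1/2) * 4 * 16/5 = 32/5

32/5


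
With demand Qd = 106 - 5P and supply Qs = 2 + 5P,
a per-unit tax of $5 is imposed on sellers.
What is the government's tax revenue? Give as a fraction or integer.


With tax on sellers, new supply: Qs' = 2 + 5(P - 5)
= 5P - 23
New equilibrium quantity:
Q_new = 83/2
Tax revenue = tax * Q_new = 5 * 83/2 = 415/2

415/2


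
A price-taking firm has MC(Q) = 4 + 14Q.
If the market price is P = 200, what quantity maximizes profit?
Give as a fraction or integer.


In perfect competition, profit is maximized where P = MC.
200 = 4 + 14Q
196 = 14Q
Q* = 196/14 = 14

14


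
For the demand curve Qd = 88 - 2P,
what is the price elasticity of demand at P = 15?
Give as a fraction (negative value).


dQ/dP = -2
At P = 15: Q = 88 - 2*15 = 58
E = (dQ/dP)(P/Q) = (-2)(15/58) = -15/29

-15/29


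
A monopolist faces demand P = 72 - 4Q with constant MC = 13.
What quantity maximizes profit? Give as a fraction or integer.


TR = P*Q = (72 - 4Q)Q = 72Q - 4Q^2
MR = dTR/dQ = 72 - 8Q
Set MR = MC:
72 - 8Q = 13
59 = 8Q
Q* = 59/8 = 59/8

59/8


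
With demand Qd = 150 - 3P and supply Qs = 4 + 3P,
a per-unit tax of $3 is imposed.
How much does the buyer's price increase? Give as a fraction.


With a per-unit tax, the buyer's price increase depends on relative slopes.
Supply slope: d = 3, Demand slope: b = 3
Buyer's price increase = d * tax / (b + d)
= 3 * 3 / (3 + 3)
= 9 / 6 = 3/2

3/2


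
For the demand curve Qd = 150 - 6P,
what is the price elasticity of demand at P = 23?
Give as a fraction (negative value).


dQ/dP = -6
At P = 23: Q = 150 - 6*23 = 12
E = (dQ/dP)(P/Q) = (-6)(23/12) = -23/2

-23/2


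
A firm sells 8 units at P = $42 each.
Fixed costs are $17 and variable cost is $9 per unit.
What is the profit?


Total Revenue = P * Q = 42 * 8 = $336
Total Cost = FC + VC*Q = 17 + 9*8 = $89
Profit = TR - TC = 336 - 89 = $247

$247


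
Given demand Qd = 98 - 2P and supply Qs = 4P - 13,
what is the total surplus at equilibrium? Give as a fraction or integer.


Find equilibrium: 98 - 2P = 4P - 13
98 + 13 = 6P
P* = 111/6 = 37/2
Q* = 4*37/2 - 13 = 61
Inverse demand: P = 49 - Q/2, so P_max = 49
Inverse supply: P = 13/4 + Q/4, so P_min = 13/4
CS = (1/2) * 61 * (49 - 37/2) = 3721/4
PS = (1/2) * 61 * (37/2 - 13/4) = 3721/8
TS = CS + PS = 3721/4 + 3721/8 = 11163/8

11163/8


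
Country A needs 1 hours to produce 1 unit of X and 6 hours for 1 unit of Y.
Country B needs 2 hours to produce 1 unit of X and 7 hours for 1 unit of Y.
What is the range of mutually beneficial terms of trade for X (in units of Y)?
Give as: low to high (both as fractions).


Opportunity cost of X for Country A = hours_X / hours_Y = 1/6 = 1/6 units of Y
Opportunity cost of X for Country B = hours_X / hours_Y = 2/7 = 2/7 units of Y
Terms of trade must be between the two opportunity costs.
Range: 1/6 to 2/7

1/6 to 2/7


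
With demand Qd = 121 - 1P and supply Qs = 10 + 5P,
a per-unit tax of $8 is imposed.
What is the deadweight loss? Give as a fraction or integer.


Pre-tax equilibrium quantity: Q* = 205/2
Post-tax equilibrium quantity: Q_tax = 575/6
Reduction in quantity: Q* - Q_tax = 20/3
DWL = (1/2) * tax * (Q* - Q_tax)
DWL = (1/2) * 8 * 20/3 = 80/3

80/3


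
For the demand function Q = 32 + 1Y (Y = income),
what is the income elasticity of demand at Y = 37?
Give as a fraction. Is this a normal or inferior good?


dQ/dY = 1
At Y = 37: Q = 32 + 1*37 = 69
Ey = (dQ/dY)(Y/Q) = 1 * 37 / 69 = 37/69
Since Ey > 0, this is a normal good.

37/69 (normal good)


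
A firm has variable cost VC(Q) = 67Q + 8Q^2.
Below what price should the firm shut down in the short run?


AVC(Q) = VC(Q)/Q = 67 + 8Q
AVC is increasing in Q, so minimum AVC is at Q -> 0+.
Min AVC = 67
The firm should shut down if P < 67.

67


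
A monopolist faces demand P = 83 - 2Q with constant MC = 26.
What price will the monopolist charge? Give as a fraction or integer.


MR = 83 - 4Q
Set MR = MC: 83 - 4Q = 26
Q* = 57/4
Substitute into demand:
P* = 83 - 2*57/4 = 109/2

109/2


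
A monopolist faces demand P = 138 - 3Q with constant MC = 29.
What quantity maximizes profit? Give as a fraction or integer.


TR = P*Q = (138 - 3Q)Q = 138Q - 3Q^2
MR = dTR/dQ = 138 - 6Q
Set MR = MC:
138 - 6Q = 29
109 = 6Q
Q* = 109/6 = 109/6

109/6


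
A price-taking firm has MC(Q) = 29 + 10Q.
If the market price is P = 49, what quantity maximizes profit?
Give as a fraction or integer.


In perfect competition, profit is maximized where P = MC.
49 = 29 + 10Q
20 = 10Q
Q* = 20/10 = 2

2


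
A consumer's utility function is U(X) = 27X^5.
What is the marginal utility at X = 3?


MU = dU/dX = 27*5*X^(5-1)
MU = 135*X^4
At X = 3:
MU = 135 * 3^4
MU = 135 * 81 = 10935

10935


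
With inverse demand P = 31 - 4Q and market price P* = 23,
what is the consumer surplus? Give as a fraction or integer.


Maximum willingness to pay (at Q=0): P_max = 31
Quantity demanded at P* = 23:
Q* = (31 - 23)/4 = 2
CS = (1/2) * Q* * (P_max - P*)
CS = (1/2) * 2 * (31 - 23)
CS = (1/2) * 2 * 8 = 8

8


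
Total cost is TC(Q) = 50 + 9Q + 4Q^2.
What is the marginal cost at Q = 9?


MC = dTC/dQ = 9 + 2*4*Q
At Q = 9:
MC = 9 + 8*9
MC = 9 + 72 = 81

81


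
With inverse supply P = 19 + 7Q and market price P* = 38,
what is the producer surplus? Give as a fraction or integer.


Minimum supply price (at Q=0): P_min = 19
Quantity supplied at P* = 38:
Q* = (38 - 19)/7 = 19/7
PS = (1/2) * Q* * (P* - P_min)
PS = (1/2) * 19/7 * (38 - 19)
PS = (1/2) * 19/7 * 19 = 361/14

361/14


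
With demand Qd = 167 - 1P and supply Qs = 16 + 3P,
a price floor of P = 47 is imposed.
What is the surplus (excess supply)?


At P = 47:
Qd = 167 - 1*47 = 120
Qs = 16 + 3*47 = 157
Surplus = Qs - Qd = 157 - 120 = 37

37


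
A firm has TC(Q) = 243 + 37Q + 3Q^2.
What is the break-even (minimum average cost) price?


AC(Q) = 243/Q + 37 + 3Q
To minimize: dAC/dQ = -243/Q^2 + 3 = 0
Q^2 = 243/3 = 81
Q* = 9
Min AC = 243/9 + 37 + 3*9
Min AC = 27 + 37 + 27 = 91

91


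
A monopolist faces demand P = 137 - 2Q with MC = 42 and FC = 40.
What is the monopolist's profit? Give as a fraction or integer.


MR = MC: 137 - 4Q = 42
Q* = 95/4
P* = 137 - 2*95/4 = 179/2
Profit = (P* - MC)*Q* - FC
= (179/2 - 42)*95/4 - 40
= 95/2*95/4 - 40
= 9025/8 - 40 = 8705/8

8705/8


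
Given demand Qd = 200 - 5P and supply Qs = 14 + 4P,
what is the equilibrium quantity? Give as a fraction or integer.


First find equilibrium price:
200 - 5P = 14 + 4P
P* = 186/9 = 62/3
Then substitute into demand:
Q* = 200 - 5 * 62/3 = 290/3

290/3


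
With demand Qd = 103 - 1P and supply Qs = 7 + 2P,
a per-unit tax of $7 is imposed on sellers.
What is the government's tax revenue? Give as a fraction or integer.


With tax on sellers, new supply: Qs' = 7 + 2(P - 7)
= 2P - 7
New equilibrium quantity:
Q_new = 199/3
Tax revenue = tax * Q_new = 7 * 199/3 = 1393/3

1393/3


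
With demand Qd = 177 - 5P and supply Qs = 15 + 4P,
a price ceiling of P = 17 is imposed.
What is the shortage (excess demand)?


At P = 17:
Qd = 177 - 5*17 = 92
Qs = 15 + 4*17 = 83
Shortage = Qd - Qs = 92 - 83 = 9

9


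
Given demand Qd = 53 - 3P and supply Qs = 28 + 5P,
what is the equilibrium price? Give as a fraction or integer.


At equilibrium, Qd = Qs.
53 - 3P = 28 + 5P
53 - 28 = 3P + 5P
25 = 8P
P* = 25/8 = 25/8

25/8


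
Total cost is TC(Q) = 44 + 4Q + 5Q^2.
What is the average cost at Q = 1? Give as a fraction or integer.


TC(1) = 44 + 4*1 + 5*1^2
TC(1) = 44 + 4 + 5 = 53
AC = TC/Q = 53/1 = 53

53


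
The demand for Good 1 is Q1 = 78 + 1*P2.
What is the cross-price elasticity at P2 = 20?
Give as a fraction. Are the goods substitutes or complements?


dQ1/dP2 = 1
At P2 = 20: Q1 = 78 + 1*20 = 98
Exy = (dQ1/dP2)(P2/Q1) = 1 * 20 / 98 = 10/49
Since Exy > 0, the goods are substitutes.

10/49 (substitutes)


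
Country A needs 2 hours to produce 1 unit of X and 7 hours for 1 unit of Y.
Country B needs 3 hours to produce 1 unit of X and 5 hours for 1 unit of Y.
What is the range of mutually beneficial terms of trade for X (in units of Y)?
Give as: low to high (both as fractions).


Opportunity cost of X for Country A = hours_X / hours_Y = 2/7 = 2/7 units of Y
Opportunity cost of X for Country B = hours_X / hours_Y = 3/5 = 3/5 units of Y
Terms of trade must be between the two opportunity costs.
Range: 2/7 to 3/5

2/7 to 3/5


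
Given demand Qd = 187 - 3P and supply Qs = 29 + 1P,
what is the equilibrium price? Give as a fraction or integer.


At equilibrium, Qd = Qs.
187 - 3P = 29 + 1P
187 - 29 = 3P + 1P
158 = 4P
P* = 158/4 = 79/2

79/2


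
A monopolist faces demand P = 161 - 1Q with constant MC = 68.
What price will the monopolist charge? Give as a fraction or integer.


MR = 161 - 2Q
Set MR = MC: 161 - 2Q = 68
Q* = 93/2
Substitute into demand:
P* = 161 - 1*93/2 = 229/2

229/2


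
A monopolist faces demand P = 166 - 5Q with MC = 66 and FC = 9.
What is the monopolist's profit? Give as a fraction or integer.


MR = MC: 166 - 10Q = 66
Q* = 10
P* = 166 - 5*10 = 116
Profit = (P* - MC)*Q* - FC
= (116 - 66)*10 - 9
= 50*10 - 9
= 500 - 9 = 491

491


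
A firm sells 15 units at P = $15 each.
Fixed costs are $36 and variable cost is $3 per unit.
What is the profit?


Total Revenue = P * Q = 15 * 15 = $225
Total Cost = FC + VC*Q = 36 + 3*15 = $81
Profit = TR - TC = 225 - 81 = $144

$144


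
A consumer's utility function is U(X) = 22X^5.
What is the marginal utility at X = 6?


MU = dU/dX = 22*5*X^(5-1)
MU = 110*X^4
At X = 6:
MU = 110 * 6^4
MU = 110 * 1296 = 142560

142560


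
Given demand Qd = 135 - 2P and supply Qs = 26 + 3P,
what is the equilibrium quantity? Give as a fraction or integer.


First find equilibrium price:
135 - 2P = 26 + 3P
P* = 109/5 = 109/5
Then substitute into demand:
Q* = 135 - 2 * 109/5 = 457/5

457/5


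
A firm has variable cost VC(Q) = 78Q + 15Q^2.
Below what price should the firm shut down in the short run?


AVC(Q) = VC(Q)/Q = 78 + 15Q
AVC is increasing in Q, so minimum AVC is at Q -> 0+.
Min AVC = 78
The firm should shut down if P < 78.

78


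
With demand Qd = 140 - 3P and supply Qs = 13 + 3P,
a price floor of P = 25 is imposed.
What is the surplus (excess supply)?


At P = 25:
Qd = 140 - 3*25 = 65
Qs = 13 + 3*25 = 88
Surplus = Qs - Qd = 88 - 65 = 23

23


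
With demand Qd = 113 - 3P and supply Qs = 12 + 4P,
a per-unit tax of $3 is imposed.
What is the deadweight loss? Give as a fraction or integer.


Pre-tax equilibrium quantity: Q* = 488/7
Post-tax equilibrium quantity: Q_tax = 452/7
Reduction in quantity: Q* - Q_tax = 36/7
DWL = (1/2) * tax * (Q* - Q_tax)
DWL = (1/2) * 3 * 36/7 = 54/7

54/7


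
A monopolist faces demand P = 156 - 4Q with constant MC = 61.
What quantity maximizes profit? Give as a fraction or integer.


TR = P*Q = (156 - 4Q)Q = 156Q - 4Q^2
MR = dTR/dQ = 156 - 8Q
Set MR = MC:
156 - 8Q = 61
95 = 8Q
Q* = 95/8 = 95/8

95/8


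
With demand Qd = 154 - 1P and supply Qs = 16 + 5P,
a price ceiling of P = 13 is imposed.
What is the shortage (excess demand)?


At P = 13:
Qd = 154 - 1*13 = 141
Qs = 16 + 5*13 = 81
Shortage = Qd - Qs = 141 - 81 = 60

60


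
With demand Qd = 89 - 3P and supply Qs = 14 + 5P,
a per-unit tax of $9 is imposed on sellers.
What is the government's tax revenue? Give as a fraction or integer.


With tax on sellers, new supply: Qs' = 14 + 5(P - 9)
= 5P - 31
New equilibrium quantity:
Q_new = 44
Tax revenue = tax * Q_new = 9 * 44 = 396

396
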